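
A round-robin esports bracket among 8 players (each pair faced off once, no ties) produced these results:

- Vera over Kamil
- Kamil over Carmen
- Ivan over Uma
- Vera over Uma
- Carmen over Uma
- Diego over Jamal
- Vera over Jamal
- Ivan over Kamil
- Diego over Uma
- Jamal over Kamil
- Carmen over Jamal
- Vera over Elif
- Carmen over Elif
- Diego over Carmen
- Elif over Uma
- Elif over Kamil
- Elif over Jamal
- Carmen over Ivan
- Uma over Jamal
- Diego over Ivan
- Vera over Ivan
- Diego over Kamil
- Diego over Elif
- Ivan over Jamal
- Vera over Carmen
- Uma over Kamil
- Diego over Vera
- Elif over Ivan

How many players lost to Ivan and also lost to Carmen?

2

Ivan beat: Kamil, Uma, Jamal.
Carmen beat: Ivan, Elif, Uma, Jamal.
Both beat: Uma, Jamal — 2.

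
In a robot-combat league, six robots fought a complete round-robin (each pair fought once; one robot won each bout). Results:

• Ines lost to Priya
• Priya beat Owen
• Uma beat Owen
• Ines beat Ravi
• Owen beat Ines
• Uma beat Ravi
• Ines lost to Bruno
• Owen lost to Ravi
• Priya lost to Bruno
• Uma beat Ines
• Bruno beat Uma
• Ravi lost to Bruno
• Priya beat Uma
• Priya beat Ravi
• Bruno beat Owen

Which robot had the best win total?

Bruno

Win totals: Uma 3, Owen 1, Ines 1, Priya 4, Bruno 5, Ravi 1.
Bruno leads with 5 wins (next highest: 4).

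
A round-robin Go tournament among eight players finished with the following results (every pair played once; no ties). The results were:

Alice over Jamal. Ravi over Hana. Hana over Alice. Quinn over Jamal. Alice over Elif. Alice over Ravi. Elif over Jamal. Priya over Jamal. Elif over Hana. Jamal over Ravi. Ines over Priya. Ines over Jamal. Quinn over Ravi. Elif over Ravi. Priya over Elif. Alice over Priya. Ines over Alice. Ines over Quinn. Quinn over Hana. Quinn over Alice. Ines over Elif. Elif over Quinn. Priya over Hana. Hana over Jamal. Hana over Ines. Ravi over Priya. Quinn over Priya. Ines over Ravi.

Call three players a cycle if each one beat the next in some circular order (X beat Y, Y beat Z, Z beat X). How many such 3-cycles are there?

12

Win totals: Hana 3, Quinn 5, Ravi 2, Ines 6, Jamal 1, Priya 3, Alice 4, Elif 4.
A player with w wins dominates both others in C(w,2) triples; summing gives 3 + 10 + 1 + 15 + 0 + 3 + 6 + 6 = 44 transitive triples.
Total triples C(8,3) = 56, so cyclic triples = 56 − 44 = 12.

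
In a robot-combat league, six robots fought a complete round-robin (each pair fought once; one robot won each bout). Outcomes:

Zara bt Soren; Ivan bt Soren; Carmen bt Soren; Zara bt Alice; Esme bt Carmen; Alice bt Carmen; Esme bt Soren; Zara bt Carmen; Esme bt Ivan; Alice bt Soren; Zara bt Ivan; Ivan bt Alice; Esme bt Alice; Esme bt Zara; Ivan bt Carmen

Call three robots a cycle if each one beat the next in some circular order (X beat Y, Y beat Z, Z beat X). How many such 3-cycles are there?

0

Win totals: Alice 2, Soren 0, Zara 4, Carmen 1, Ivan 3, Esme 5.
A robot with w wins dominates both others in C(w,2) triples; summing gives 1 + 0 + 6 + 0 + 3 + 10 = 20 transitive triples.
Total triples C(6,3) = 20, so cyclic triples = 20 − 20 = 0.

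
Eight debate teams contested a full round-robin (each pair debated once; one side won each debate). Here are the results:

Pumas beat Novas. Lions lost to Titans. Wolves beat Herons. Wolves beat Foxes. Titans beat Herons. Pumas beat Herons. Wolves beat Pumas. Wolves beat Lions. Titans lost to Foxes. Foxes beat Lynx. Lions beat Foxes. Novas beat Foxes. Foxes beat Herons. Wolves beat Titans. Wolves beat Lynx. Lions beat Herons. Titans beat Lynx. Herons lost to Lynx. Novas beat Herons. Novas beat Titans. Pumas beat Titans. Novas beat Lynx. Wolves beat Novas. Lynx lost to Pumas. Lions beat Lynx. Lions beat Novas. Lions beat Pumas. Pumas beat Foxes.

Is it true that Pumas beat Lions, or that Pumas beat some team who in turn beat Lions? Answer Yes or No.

Pumas did not beat Lions directly.
Pumas beat Novas, Herons, Lynx, Foxes, Titans. Of those, Titans beat Lions.

Yes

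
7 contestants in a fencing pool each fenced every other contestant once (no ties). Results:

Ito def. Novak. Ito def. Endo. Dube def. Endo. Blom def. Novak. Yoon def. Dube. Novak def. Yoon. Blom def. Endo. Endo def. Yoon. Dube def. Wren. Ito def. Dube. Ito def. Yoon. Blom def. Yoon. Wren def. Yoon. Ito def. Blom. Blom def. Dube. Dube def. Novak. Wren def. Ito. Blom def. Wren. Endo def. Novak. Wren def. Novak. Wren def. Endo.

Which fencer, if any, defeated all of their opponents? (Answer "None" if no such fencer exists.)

Highest win total is Ito with 5 (out of 6 possible).
Ito lost to Wren, so no fencer went undefeated.

None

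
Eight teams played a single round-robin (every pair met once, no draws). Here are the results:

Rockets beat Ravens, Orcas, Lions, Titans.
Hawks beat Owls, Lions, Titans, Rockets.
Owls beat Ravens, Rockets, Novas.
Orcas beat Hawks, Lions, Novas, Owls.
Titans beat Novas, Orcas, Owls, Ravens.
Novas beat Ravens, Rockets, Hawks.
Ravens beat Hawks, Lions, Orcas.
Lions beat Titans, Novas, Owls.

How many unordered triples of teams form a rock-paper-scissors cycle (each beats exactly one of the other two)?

Win totals: Novas 3, Lions 3, Rockets 4, Orcas 4, Titans 4, Hawks 4, Ravens 3, Owls 3.
A team with w wins dominates both others in C(w,2) triples; summing gives 3 + 3 + 6 + 6 + 6 + 6 + 3 + 3 = 36 transitive triples.
Total triples C(8,3) = 56, so cyclic triples = 56 − 36 = 20.

20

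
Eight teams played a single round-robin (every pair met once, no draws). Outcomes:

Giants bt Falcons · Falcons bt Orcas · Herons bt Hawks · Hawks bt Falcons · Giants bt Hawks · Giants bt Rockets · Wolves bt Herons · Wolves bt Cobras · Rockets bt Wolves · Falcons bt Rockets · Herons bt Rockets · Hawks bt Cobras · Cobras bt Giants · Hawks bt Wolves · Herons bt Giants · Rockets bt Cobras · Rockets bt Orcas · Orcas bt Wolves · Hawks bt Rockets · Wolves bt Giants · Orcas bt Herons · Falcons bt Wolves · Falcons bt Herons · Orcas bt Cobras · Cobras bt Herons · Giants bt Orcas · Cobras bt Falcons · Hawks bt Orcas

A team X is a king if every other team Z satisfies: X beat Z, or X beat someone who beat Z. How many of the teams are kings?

Orcas reaches everyone (king).
Falcons reaches everyone (king).
Giants reaches everyone (king).
Hawks reaches everyone (king).
Herons reaches everyone (king).
Wolves reaches everyone (king).
Rockets cannot reach Hawks in two steps.
Cobras reaches everyone (king).
Kings: Orcas, Falcons, Giants, Hawks, Herons, Wolves, Cobras — 7.

7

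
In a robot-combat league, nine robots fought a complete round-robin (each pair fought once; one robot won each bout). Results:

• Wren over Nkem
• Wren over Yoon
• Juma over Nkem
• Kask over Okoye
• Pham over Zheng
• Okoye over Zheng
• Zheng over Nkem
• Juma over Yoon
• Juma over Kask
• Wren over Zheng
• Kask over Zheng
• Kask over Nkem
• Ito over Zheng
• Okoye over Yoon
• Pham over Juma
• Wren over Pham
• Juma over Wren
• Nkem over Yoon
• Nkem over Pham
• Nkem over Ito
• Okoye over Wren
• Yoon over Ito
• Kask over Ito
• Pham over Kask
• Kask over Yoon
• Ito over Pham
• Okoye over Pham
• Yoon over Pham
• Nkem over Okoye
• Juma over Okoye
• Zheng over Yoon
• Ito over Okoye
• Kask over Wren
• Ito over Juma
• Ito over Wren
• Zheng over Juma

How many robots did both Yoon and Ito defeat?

1

Yoon beat: Pham, Ito.
Ito beat: Juma, Pham, Wren, Zheng, Okoye.
Both beat: Pham — 1.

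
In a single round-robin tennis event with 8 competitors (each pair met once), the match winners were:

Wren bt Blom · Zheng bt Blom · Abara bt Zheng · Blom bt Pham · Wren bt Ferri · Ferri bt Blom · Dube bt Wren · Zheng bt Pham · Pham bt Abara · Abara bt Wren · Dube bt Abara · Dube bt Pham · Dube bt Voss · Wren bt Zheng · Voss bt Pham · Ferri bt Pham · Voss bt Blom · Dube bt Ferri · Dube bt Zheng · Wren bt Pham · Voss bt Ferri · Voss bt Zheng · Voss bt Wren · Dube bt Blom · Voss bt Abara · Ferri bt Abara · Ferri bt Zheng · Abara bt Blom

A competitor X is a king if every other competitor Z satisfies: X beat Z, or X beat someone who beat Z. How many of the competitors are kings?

Abara cannot reach Voss, Dube in two steps.
Zheng cannot reach Voss, Dube, Ferri, Wren in two steps.
Pham cannot reach Voss, Dube, Ferri in two steps.
Voss cannot reach Dube in two steps.
Dube reaches everyone (king).
Ferri cannot reach Voss, Dube in two steps.
Wren cannot reach Voss, Dube in two steps.
Blom cannot reach Zheng, Voss, Dube, Ferri, Wren in two steps.
Kings: Dube — 1.

1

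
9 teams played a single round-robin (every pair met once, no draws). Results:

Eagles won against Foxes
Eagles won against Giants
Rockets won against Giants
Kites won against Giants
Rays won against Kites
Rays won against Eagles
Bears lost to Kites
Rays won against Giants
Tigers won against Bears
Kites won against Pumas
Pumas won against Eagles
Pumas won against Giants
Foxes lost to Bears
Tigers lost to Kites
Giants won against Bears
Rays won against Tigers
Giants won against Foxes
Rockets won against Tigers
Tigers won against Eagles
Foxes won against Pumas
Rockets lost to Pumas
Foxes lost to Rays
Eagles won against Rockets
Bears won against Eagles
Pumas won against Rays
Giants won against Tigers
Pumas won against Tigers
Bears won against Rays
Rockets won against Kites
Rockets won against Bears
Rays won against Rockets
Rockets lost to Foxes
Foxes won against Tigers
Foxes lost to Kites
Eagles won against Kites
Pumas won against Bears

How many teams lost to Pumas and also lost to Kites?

3

Pumas beat: Rays, Tigers, Giants, Eagles, Rockets, Bears.
Kites beat: Tigers, Giants, Foxes, Pumas, Bears.
Both beat: Tigers, Giants, Bears — 3.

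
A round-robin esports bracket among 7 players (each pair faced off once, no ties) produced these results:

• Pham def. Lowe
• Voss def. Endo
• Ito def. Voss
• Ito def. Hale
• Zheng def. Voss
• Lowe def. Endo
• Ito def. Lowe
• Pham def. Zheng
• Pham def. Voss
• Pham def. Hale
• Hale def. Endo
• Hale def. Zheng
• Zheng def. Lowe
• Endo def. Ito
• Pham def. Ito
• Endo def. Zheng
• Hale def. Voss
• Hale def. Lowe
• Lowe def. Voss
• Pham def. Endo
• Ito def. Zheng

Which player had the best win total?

Pham

Win totals: Pham 6, Zheng 2, Lowe 2, Voss 1, Ito 4, Hale 4, Endo 2.
Pham leads with 6 wins (next highest: 4).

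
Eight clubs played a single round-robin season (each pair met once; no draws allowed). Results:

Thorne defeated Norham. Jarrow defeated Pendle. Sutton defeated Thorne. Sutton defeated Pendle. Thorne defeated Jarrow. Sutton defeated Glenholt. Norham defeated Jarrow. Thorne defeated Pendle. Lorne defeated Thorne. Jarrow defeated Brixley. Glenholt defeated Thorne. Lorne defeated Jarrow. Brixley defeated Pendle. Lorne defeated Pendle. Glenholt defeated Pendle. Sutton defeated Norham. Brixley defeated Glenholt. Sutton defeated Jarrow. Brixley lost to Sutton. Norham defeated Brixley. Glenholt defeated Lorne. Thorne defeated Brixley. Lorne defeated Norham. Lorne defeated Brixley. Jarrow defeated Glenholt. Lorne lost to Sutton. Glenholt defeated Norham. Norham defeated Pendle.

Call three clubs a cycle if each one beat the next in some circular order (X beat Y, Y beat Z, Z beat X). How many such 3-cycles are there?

Win totals: Brixley 2, Thorne 4, Pendle 0, Lorne 5, Sutton 7, Norham 3, Glenholt 4, Jarrow 3.
A club with w wins dominates both others in C(w,2) triples; summing gives 1 + 6 + 0 + 10 + 21 + 3 + 6 + 3 = 50 transitive triples.
Total triples C(8,3) = 56, so cyclic triples = 56 − 50 = 6.

6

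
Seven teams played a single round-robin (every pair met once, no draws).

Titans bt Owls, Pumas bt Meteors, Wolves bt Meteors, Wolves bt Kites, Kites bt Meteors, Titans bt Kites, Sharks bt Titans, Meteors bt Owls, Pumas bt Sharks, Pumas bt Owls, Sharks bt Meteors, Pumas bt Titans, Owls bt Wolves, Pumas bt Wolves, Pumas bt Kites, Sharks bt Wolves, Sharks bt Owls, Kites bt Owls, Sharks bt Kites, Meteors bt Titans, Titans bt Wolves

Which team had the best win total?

Pumas

Win totals: Meteors 2, Sharks 5, Titans 3, Pumas 6, Kites 2, Wolves 2, Owls 1.
Pumas leads with 6 wins (next highest: 5).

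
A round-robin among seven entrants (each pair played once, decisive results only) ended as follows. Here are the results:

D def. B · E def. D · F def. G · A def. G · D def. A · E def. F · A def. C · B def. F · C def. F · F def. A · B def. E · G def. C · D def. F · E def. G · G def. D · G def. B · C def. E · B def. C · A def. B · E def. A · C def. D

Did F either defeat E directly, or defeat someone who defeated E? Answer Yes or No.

No

F did not beat E directly.
F beat A, G, but each of them lost to E. No two-step path.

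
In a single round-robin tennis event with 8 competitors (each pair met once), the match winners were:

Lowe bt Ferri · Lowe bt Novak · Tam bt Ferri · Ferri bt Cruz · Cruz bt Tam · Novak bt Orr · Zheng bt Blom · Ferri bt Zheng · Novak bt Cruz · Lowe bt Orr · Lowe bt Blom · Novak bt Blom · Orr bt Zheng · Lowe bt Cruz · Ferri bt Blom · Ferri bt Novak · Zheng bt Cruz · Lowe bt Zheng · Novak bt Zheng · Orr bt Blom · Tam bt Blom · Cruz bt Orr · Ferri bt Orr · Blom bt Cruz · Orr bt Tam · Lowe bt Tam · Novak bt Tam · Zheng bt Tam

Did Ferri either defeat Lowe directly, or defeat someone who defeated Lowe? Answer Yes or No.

Ferri did not beat Lowe directly.
Ferri beat Novak, Blom, Zheng, Cruz, Orr, but each of them lost to Lowe. No two-step path.

No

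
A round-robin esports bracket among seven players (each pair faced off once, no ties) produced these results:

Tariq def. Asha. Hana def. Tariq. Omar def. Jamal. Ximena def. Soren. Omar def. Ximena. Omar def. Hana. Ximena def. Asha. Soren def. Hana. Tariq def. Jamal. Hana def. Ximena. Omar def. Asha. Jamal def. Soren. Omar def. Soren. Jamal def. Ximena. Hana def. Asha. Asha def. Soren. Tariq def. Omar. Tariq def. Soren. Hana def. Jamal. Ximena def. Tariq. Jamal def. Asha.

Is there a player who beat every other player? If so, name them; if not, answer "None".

None

Highest win total is Omar with 5 (out of 6 possible).
Omar lost to Tariq, so no player went undefeated.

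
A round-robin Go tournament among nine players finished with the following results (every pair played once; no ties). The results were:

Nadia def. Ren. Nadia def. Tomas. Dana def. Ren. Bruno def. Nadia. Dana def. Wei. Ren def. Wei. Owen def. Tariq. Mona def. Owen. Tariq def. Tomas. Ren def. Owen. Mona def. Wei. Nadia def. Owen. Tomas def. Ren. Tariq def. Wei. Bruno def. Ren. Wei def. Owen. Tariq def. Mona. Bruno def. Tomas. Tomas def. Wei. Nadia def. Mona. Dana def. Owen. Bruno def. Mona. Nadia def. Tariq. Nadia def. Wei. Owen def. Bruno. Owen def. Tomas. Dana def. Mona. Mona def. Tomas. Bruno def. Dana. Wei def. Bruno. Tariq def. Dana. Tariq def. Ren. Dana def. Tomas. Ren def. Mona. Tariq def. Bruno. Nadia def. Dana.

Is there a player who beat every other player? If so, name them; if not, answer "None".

Highest win total is Nadia with 7 (out of 8 possible).
Nadia lost to Bruno, so no player went undefeated.

None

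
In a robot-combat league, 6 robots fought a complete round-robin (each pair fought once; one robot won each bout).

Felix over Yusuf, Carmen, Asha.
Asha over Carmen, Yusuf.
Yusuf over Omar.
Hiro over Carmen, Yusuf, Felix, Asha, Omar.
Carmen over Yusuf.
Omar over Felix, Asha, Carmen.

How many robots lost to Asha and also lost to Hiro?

2

Asha beat: Carmen, Yusuf.
Hiro beat: Omar, Asha, Carmen, Yusuf, Felix.
Both beat: Carmen, Yusuf — 2.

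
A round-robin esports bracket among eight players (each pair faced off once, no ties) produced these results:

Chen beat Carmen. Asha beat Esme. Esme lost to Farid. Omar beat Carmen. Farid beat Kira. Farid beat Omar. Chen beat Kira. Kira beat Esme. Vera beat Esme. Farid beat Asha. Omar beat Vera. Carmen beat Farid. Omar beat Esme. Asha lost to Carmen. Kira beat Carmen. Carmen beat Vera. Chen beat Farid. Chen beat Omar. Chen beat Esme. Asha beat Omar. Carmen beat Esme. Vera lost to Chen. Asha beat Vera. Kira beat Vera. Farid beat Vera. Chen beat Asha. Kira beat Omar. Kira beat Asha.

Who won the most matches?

Win totals: Kira 5, Vera 1, Esme 0, Asha 3, Farid 5, Carmen 4, Chen 7, Omar 3.
Chen leads with 7 wins (next highest: 5).

Chen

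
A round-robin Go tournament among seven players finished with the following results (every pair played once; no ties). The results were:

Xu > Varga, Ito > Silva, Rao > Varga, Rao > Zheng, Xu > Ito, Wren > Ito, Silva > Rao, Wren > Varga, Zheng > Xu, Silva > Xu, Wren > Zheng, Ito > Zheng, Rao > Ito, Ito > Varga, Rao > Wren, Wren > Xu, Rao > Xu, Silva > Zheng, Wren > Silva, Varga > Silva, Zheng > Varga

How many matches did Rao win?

Rao's results: beat Ito, Wren, Xu, Varga, Zheng; lost to Silva.
That is 5 wins.

5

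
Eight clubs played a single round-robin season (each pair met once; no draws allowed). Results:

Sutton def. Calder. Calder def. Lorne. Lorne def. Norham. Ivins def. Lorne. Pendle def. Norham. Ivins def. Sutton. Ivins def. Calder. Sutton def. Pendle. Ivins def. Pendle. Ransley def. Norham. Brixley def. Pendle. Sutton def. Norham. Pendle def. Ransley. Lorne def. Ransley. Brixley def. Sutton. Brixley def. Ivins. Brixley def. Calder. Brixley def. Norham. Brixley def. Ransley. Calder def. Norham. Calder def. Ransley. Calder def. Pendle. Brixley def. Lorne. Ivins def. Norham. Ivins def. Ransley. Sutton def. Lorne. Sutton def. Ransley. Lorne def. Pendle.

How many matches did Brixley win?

Brixley's results: beat Norham, Pendle, Ransley, Sutton, Lorne, Calder, Ivins; lost to no one.
That is 7 wins.

7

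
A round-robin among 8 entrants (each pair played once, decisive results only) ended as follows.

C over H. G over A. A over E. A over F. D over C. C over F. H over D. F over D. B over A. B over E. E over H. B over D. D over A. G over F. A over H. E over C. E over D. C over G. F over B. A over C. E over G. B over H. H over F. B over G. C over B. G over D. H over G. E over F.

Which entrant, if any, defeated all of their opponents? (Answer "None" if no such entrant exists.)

Highest win total is E with 5 (out of 7 possible).
E lost to A, B, so no entrant went undefeated.

None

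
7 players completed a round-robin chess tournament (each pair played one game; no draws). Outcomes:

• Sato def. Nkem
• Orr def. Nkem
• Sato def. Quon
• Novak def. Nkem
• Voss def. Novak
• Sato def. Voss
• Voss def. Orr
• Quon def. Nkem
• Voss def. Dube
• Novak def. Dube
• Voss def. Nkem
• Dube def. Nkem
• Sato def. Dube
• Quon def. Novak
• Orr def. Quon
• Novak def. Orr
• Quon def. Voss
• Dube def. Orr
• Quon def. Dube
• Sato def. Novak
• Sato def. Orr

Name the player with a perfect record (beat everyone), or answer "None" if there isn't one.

Sato has 6 wins out of 6 opponents — a perfect record.

Sato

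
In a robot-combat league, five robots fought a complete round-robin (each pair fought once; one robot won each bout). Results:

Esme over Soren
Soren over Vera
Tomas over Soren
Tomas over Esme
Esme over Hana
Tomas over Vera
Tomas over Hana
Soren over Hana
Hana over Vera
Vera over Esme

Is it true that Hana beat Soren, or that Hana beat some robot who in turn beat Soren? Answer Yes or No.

No

Hana did not beat Soren directly.
Hana beat Vera, but each of them lost to Soren. No two-step path.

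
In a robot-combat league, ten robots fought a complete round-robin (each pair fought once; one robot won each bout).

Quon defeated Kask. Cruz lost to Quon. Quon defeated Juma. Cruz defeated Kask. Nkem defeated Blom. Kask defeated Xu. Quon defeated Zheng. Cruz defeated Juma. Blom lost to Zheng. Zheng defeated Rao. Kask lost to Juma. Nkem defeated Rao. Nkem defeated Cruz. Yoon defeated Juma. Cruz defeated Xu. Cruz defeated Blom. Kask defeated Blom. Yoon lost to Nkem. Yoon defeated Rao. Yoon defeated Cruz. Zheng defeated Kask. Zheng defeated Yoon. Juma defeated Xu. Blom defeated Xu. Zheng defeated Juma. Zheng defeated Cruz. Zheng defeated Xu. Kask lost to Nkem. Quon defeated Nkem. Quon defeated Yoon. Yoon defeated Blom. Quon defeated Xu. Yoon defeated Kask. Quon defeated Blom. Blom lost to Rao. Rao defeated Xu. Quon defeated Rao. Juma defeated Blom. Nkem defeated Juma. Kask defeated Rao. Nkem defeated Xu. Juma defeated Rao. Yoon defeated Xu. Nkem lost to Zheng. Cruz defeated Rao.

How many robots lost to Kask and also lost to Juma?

Kask beat: Xu, Rao, Blom.
Juma beat: Kask, Xu, Rao, Blom.
Both beat: Xu, Rao, Blom — 3.

3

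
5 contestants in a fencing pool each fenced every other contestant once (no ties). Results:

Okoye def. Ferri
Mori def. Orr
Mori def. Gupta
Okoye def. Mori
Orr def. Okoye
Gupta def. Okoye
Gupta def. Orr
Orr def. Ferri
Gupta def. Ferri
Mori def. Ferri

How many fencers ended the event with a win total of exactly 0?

Win totals: Gupta 3, Okoye 2, Mori 3, Ferri 0, Orr 2.
Exactly 0: Ferri — 1 fencer.

1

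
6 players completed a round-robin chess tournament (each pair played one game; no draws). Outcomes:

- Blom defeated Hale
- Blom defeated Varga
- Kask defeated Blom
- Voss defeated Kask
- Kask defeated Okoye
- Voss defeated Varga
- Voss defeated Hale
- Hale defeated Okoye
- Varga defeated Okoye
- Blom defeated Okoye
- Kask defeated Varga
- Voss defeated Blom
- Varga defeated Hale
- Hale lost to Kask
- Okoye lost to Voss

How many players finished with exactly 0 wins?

Win totals: Voss 5, Okoye 0, Varga 2, Kask 4, Blom 3, Hale 1.
Exactly 0: Okoye — 1 player.

1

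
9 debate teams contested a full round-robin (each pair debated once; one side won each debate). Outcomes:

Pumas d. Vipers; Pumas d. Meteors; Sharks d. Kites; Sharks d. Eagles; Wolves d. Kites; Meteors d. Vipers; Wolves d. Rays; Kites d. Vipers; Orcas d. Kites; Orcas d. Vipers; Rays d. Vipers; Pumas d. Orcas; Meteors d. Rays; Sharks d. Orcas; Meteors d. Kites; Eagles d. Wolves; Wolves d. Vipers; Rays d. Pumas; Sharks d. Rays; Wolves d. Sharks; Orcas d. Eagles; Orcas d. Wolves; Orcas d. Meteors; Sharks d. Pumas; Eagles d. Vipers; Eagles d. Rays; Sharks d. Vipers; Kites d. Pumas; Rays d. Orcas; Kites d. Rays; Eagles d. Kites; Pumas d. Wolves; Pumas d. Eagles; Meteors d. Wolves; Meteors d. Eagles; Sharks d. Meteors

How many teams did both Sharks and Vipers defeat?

Sharks beat: Kites, Vipers, Orcas, Pumas, Rays, Meteors, Eagles.
Vipers beat: no one.
No one was beaten by both.

0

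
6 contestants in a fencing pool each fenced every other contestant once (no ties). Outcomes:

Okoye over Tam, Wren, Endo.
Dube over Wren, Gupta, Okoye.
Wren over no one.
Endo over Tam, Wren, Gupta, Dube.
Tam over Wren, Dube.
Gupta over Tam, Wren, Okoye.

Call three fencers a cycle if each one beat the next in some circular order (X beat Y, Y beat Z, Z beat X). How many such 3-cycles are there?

4

Of the C(6,3) = 20 triples, the cyclic ones are: {Gupta, Endo, Okoye}; {Gupta, Dube, Tam}; {Endo, Okoye, Dube}; {Okoye, Dube, Tam}.
That is 4.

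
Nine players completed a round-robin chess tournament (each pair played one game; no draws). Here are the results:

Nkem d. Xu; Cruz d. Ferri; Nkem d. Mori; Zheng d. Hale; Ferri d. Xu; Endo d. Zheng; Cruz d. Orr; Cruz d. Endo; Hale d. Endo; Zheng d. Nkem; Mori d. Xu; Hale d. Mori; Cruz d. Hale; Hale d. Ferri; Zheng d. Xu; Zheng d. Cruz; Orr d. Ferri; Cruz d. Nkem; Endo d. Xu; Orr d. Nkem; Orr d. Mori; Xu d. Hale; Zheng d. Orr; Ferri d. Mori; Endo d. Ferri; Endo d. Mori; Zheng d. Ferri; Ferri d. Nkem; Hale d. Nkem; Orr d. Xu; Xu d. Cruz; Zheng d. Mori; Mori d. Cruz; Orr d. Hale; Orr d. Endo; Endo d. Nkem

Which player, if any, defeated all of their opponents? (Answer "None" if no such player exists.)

Highest win total is Zheng with 7 (out of 8 possible).
Zheng lost to Endo, so no player went undefeated.

None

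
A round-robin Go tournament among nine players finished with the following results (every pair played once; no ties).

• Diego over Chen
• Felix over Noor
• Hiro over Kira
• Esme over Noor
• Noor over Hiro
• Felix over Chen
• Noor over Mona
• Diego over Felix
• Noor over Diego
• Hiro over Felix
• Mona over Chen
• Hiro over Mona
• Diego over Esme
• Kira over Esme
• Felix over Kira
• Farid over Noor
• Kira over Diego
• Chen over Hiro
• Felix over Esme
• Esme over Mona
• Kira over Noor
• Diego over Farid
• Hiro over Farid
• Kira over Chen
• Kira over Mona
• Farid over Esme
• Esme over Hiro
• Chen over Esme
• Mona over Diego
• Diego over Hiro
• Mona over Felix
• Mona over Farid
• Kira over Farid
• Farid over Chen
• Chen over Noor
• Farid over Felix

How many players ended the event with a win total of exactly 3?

3

Win totals: Felix 4, Noor 3, Diego 5, Mona 4, Kira 6, Esme 3, Chen 3, Hiro 4, Farid 4.
Exactly 3: Noor, Esme, Chen — 3 players.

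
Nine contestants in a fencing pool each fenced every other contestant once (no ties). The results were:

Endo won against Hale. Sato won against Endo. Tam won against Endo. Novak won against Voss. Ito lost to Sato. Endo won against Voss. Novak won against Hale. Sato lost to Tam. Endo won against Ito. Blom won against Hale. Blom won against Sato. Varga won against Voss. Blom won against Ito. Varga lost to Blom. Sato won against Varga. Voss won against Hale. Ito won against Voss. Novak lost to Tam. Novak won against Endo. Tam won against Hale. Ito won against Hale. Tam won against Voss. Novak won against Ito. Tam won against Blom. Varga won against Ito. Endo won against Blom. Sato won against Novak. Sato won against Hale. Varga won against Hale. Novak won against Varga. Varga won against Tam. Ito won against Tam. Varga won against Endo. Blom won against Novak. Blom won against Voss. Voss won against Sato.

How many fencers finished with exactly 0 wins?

Win totals: Novak 5, Tam 6, Varga 5, Ito 3, Sato 5, Hale 0, Endo 4, Blom 6, Voss 2.
Exactly 0: Hale — 1 fencer.

1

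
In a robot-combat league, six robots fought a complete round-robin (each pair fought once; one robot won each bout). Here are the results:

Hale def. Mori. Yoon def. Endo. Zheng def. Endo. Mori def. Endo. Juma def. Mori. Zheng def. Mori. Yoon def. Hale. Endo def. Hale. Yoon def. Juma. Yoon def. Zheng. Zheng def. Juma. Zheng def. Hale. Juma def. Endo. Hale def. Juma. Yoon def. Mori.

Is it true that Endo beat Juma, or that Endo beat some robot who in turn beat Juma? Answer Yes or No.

Endo did not beat Juma directly.
Endo beat Hale. Of those, Hale beat Juma.

Yes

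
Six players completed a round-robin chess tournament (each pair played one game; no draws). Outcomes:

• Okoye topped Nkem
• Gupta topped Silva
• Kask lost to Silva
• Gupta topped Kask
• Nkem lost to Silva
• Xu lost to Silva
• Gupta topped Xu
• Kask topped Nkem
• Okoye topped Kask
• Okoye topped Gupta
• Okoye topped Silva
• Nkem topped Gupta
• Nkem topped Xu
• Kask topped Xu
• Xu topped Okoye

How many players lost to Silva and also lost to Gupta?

Silva beat: Nkem, Kask, Xu.
Gupta beat: Silva, Kask, Xu.
Both beat: Kask, Xu — 2.

2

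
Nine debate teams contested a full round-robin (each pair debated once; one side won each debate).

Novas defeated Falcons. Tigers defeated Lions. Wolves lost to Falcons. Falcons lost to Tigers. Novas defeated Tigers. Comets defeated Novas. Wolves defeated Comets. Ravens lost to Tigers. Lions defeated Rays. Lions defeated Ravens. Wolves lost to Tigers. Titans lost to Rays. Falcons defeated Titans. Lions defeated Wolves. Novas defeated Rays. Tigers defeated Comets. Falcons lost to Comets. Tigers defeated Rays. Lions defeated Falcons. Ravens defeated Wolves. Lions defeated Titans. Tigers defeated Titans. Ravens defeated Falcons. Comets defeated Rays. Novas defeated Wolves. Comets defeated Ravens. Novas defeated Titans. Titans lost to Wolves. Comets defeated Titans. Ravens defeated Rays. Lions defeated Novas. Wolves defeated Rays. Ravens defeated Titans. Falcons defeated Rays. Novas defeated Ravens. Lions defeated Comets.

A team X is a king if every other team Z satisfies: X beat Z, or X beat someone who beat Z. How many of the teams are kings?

Titans cannot reach Comets, Ravens, Rays, Falcons, Lions, Wolves, Tigers, Novas in two steps.
Comets cannot reach Lions in two steps.
Ravens cannot reach Lions, Tigers, Novas in two steps.
Rays cannot reach Comets, Ravens, Falcons, Lions, Wolves, Tigers, Novas in two steps.
Falcons cannot reach Ravens, Lions, Tigers, Novas in two steps.
Lions reaches everyone (king).
Wolves cannot reach Lions, Tigers in two steps.
Tigers reaches everyone (king).
Novas reaches everyone (king).
Kings: Lions, Tigers, Novas — 3.

3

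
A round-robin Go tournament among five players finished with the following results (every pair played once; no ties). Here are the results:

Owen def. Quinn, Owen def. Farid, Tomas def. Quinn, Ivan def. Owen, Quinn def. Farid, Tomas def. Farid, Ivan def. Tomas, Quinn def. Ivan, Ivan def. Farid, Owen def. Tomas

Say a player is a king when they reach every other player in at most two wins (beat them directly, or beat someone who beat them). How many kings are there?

3

Farid cannot reach Owen, Ivan, Quinn, Tomas in two steps.
Owen reaches everyone (king).
Ivan reaches everyone (king).
Quinn reaches everyone (king).
Tomas cannot reach Owen in two steps.
Kings: Owen, Ivan, Quinn — 3.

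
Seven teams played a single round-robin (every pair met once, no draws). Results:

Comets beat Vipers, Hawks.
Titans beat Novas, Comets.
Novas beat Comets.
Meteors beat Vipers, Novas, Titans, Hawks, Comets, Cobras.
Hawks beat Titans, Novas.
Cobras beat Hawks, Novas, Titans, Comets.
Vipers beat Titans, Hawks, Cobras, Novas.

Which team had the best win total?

Win totals: Titans 2, Meteors 6, Vipers 4, Novas 1, Hawks 2, Comets 2, Cobras 4.
Meteors leads with 6 wins (next highest: 4).

Meteors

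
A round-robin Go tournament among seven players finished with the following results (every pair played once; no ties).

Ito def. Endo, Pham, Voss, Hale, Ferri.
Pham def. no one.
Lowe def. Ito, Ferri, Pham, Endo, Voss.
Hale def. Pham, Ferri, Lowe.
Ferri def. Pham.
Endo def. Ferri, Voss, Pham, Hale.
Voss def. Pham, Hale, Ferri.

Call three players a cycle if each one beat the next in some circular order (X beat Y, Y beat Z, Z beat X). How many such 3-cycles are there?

3

Win totals: Ferri 1, Voss 3, Lowe 5, Ito 5, Endo 4, Hale 3, Pham 0.
A player with w wins dominates both others in C(w,2) triples; summing gives 0 + 3 + 10 + 10 + 6 + 3 + 0 = 32 transitive triples.
Total triples C(7,3) = 35, so cyclic triples = 35 − 32 = 3.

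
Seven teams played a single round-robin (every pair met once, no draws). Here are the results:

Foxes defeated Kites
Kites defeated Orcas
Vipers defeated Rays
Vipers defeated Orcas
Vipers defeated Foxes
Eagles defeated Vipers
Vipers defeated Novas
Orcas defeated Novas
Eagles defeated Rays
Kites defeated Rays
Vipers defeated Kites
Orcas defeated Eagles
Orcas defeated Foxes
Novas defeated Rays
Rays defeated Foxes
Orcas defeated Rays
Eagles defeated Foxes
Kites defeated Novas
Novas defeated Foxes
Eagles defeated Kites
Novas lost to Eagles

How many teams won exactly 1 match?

Win totals: Orcas 4, Kites 3, Foxes 1, Eagles 5, Vipers 5, Novas 2, Rays 1.
Exactly 1: Foxes, Rays — 2 teams.

2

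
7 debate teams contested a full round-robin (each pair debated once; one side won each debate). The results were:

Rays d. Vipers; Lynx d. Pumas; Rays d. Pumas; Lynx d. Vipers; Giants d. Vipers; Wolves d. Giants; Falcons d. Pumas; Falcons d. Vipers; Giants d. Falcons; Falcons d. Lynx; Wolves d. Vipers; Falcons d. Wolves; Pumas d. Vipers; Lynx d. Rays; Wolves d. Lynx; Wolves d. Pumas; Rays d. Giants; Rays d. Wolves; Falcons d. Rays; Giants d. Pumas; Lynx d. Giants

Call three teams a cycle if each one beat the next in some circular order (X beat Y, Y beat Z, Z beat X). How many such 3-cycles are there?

4

Win totals: Falcons 5, Wolves 4, Lynx 4, Rays 4, Vipers 0, Pumas 1, Giants 3.
A team with w wins dominates both others in C(w,2) triples; summing gives 10 + 6 + 6 + 6 + 0 + 0 + 3 = 31 transitive triples.
Total triples C(7,3) = 35, so cyclic triples = 35 − 31 = 4.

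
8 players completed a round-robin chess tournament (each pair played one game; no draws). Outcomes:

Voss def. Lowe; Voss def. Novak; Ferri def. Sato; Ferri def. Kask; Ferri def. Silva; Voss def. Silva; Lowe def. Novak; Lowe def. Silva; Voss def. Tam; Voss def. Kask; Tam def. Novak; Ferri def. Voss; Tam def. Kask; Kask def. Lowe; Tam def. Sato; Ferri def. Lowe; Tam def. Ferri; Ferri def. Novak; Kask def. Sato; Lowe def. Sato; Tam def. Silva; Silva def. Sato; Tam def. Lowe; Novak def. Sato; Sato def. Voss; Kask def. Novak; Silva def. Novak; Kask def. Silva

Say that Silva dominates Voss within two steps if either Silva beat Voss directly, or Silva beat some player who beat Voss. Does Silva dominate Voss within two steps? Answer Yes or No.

Yes

Silva did not beat Voss directly.
Silva beat Novak, Sato. Of those, Sato beat Voss.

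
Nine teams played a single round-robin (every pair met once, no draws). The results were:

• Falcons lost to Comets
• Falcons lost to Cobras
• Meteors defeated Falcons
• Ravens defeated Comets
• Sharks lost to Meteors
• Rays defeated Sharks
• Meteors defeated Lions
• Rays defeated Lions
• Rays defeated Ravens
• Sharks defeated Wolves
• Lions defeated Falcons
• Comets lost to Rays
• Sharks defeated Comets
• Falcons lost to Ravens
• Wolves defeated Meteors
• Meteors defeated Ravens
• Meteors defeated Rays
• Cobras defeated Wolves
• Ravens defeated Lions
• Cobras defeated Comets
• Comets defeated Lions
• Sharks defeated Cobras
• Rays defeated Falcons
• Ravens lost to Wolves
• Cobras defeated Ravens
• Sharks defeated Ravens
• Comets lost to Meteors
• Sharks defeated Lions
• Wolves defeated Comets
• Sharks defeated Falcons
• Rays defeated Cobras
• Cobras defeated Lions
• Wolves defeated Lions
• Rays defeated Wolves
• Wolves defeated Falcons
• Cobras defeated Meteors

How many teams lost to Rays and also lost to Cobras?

Rays beat: Ravens, Sharks, Falcons, Comets, Lions, Wolves, Cobras.
Cobras beat: Ravens, Falcons, Comets, Lions, Wolves, Meteors.
Both beat: Ravens, Falcons, Comets, Lions, Wolves — 5.

5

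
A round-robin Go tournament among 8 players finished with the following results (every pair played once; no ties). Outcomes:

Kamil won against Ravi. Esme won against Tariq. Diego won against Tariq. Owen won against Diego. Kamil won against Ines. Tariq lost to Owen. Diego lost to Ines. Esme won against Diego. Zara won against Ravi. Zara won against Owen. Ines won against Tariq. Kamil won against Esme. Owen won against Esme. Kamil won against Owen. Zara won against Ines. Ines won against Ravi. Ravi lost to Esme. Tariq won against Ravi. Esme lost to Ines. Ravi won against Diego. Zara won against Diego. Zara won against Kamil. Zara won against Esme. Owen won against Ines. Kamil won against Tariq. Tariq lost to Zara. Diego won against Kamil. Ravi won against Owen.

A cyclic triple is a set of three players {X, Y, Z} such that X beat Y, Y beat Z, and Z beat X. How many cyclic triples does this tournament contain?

8

Win totals: Diego 2, Ines 4, Owen 4, Kamil 5, Esme 3, Ravi 2, Zara 7, Tariq 1.
A player with w wins dominates both others in C(w,2) triples; summing gives 1 + 6 + 6 + 10 + 3 + 1 + 21 + 0 = 48 transitive triples.
Total triples C(8,3) = 56, so cyclic triples = 56 − 48 = 8.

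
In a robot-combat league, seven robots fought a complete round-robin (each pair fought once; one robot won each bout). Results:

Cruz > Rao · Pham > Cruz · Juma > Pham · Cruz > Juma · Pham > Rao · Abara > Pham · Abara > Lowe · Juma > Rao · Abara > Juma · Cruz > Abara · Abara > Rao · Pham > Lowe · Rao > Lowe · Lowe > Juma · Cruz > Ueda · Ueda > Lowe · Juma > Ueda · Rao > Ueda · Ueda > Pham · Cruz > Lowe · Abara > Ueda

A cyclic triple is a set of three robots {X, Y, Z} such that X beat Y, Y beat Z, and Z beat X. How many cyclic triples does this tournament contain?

7

Win totals: Cruz 5, Ueda 2, Lowe 1, Abara 5, Pham 3, Rao 2, Juma 3.
A robot with w wins dominates both others in C(w,2) triples; summing gives 10 + 1 + 0 + 10 + 3 + 1 + 3 = 28 transitive triples.
Total triples C(7,3) = 35, so cyclic triples = 35 − 28 = 7.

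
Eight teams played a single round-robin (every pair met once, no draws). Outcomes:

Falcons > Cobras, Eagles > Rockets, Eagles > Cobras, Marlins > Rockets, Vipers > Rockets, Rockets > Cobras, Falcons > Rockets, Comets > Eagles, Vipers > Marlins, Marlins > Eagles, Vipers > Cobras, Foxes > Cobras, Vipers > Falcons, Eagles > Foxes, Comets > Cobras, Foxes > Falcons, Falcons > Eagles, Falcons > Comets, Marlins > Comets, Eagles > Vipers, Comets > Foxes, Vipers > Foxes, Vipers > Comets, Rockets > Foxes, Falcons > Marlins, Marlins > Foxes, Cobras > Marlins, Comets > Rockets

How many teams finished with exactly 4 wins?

3

Win totals: Foxes 2, Cobras 1, Marlins 4, Falcons 5, Eagles 4, Comets 4, Rockets 2, Vipers 6.
Exactly 4: Marlins, Eagles, Comets — 3 teams.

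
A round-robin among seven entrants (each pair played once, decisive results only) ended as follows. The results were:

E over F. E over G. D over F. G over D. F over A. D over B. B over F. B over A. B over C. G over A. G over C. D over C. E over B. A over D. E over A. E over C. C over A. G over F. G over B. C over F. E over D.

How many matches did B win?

3

B's results: beat A, C, F; lost to D, E, G.
That is 3 wins.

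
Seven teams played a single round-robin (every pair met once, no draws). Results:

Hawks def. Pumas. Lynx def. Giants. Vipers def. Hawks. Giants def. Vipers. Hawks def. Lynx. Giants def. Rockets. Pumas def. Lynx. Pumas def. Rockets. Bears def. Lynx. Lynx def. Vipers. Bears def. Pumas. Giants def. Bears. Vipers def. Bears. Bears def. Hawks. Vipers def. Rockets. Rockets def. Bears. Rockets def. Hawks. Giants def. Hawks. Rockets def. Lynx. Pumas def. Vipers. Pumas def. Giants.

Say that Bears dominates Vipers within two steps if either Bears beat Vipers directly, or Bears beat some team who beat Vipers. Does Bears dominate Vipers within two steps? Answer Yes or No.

Yes

Bears did not beat Vipers directly.
Bears beat Hawks, Pumas, Lynx. Of those, Pumas beat Vipers.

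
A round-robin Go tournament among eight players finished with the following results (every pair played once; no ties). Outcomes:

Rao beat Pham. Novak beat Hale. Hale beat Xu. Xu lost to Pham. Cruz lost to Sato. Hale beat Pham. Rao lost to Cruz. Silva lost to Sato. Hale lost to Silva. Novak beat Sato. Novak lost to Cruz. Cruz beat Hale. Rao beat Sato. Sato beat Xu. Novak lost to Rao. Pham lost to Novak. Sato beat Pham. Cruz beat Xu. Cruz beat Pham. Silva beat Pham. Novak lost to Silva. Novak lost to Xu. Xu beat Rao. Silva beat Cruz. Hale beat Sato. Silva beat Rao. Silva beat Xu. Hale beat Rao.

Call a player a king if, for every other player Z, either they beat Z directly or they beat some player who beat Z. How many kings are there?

5

Novak reaches everyone (king).
Rao reaches everyone (king).
Pham cannot reach Sato, Cruz, Silva, Hale in two steps.
Sato reaches everyone (king).
Cruz cannot reach Silva in two steps.
Silva reaches everyone (king).
Xu cannot reach Cruz, Silva in two steps.
Hale reaches everyone (king).
Kings: Novak, Rao, Sato, Silva, Hale — 5.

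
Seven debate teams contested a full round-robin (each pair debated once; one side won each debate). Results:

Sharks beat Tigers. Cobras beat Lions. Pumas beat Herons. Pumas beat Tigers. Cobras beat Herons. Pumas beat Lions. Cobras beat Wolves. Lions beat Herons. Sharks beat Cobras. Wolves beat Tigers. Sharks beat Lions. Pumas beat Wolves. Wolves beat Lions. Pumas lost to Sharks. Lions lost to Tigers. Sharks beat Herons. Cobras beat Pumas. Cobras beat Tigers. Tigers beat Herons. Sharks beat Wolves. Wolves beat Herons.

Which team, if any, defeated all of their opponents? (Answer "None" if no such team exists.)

Sharks has 6 wins out of 6 opponents — a perfect record.

Sharks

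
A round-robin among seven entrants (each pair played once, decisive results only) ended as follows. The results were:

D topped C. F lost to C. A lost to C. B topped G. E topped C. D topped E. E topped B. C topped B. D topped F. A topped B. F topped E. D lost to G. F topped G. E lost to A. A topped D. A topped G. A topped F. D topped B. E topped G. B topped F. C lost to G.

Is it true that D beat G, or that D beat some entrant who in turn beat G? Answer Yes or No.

D did not beat G directly.
D beat B, C, E, F. Of those, B beat G.

Yes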